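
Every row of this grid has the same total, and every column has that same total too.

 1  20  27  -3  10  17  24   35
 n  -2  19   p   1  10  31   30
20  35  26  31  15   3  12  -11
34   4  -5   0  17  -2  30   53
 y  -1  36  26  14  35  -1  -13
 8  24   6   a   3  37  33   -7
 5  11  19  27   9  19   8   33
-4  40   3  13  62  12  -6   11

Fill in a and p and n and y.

a = 27, p = 10, n = 32, y = 35

Rows 1 and 3 both sum to 131, so that's the common total.
Row 6: 8 + 24 + 6 + 3 + 37 + 33 − 7 = 104, so its missing entry is 131 − 104 = 27.
Row 5: -1 + 36 + 26 + 14 + 35 − 1 − 13 = 96, so its missing entry is 131 − 96 = 35.
Column 1: 1 + 20 + 34 + 35 + 8 + 5 − 4 = 99, so its missing entry is 131 − 99 = 32.
Row 2: 32 − 2 + 19 + 1 + 10 + 31 + 30 = 121, so its missing entry is 131 − 121 = 10.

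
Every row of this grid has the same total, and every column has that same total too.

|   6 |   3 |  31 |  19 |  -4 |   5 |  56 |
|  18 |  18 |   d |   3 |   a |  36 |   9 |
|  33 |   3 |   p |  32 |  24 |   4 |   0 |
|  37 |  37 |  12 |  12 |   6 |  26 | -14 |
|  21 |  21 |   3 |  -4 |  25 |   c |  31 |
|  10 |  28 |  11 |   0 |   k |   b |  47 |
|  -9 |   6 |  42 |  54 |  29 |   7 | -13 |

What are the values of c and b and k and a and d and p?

Rows 1 and 4 both sum to 116, so that's the common total.
Row 5 has 21 + 21 + 3 − 4 + 25 + 31 = 97; the blank must be 116 − 97 = 19.
Column 6 has 5 + 36 + 4 + 26 + 19 + 7 = 97; the blank must be 116 − 97 = 19.
Row 6 has 10 + 28 + 11 + 0 + 19 + 47 = 115; the blank must be 116 − 115 = 1.
Column 5 has -4 + 24 + 6 + 25 + 1 + 29 = 81; the blank must be 116 − 81 = 35.
Row 2 has 18 + 18 + 3 + 35 + 36 + 9 = 119; the blank must be 116 − 119 = -3.
Row 3 has 33 + 3 + 32 + 24 + 4 + 0 = 96; the blank must be 116 − 96 = 20.

c = 19, b = 19, k = 1, a = 35, d = -3, p = 20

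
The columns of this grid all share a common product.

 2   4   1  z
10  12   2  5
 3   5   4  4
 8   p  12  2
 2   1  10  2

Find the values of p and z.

p = 4, z = 12

Columns 1 and 3 each multiply to 960, so every column has product 960.
Column 2: 4×12×5×1 = 240, so the missing entry is 960 ÷ 240 = 4.
Column 4: 5×4×2×2 = 80, so the missing entry is 960 ÷ 80 = 12.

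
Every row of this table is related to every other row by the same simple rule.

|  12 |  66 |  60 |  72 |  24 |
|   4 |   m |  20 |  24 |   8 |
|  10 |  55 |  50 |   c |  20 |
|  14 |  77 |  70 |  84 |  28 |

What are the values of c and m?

Each row is a constant multiple of every other row — this is a multiplication table with the headers hidden.
Row 3 is 10/12 = 5/6 times row 1, so its entry in column 4 is 72 × 5/6 = 60.
Row 2 is 4/12 = 1/3 times row 1, so its entry in column 2 is 66 × 1/3 = 22.

c = 60, m = 22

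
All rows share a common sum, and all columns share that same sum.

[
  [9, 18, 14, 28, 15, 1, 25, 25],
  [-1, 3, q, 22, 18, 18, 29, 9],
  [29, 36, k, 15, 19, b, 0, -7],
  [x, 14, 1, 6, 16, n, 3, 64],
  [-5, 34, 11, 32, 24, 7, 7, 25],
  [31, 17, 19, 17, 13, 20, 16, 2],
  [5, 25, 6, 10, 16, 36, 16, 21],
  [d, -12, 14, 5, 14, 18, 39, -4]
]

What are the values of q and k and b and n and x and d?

Rows 1 and 5 both sum to 135, so that's the common total.
The known cells in row 2 total 98, leaving 135 − 98 = 37 for the blank.
The known cells in row 8 total 74, leaving 135 − 74 = 61 for the blank.
The known cells in column 1 total 129, leaving 135 − 129 = 6 for the blank.
The known cells in column 3 total 102, leaving 135 − 102 = 33 for the blank.
The known cells in row 3 total 125, leaving 135 − 125 = 10 for the blank.
The known cells in row 4 total 110, leaving 135 − 110 = 25 for the blank.

q = 37, k = 33, b = 10, n = 25, x = 6, d = 61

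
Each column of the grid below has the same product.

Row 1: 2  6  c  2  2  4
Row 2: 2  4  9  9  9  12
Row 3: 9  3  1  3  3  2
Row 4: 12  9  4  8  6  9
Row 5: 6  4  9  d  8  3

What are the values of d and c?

d = 6, c = 8

Columns 1 and 2 each multiply to 2592, so every column has product 2592.
Column 4: 2×9×3×8 = 432, so the missing entry is 2592 ÷ 432 = 6.
Column 3: 9×1×4×9 = 324, so the missing entry is 2592 ÷ 324 = 8.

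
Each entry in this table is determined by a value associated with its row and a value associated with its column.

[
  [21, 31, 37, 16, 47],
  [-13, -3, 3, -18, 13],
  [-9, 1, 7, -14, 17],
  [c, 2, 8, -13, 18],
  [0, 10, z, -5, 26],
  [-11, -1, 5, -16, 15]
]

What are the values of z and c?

The difference between any two rows is the same in every column — this is an addition table with the headers hidden.
Row 5 minus row 1 is -5 − 16 = -21, so its entry in column 3 is 37 + (-21) = 16.
Row 4 minus row 1 is -13 − 16 = -29, so its entry in column 1 is 21 + (-29) = -8.

z = 16, c = -8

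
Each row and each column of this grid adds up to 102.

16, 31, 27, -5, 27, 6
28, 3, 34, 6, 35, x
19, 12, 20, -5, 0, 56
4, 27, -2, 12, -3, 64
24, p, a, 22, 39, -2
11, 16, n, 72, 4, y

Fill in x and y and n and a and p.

x = -4, y = -18, n = 17, a = 6, p = 13

The known cells in row 2 total 106, leaving 102 − 106 = -4 for the blank.
The known cells in column 6 total 120, leaving 102 − 120 = -18 for the blank.
The known cells in column 2 total 89, leaving 102 − 89 = 13 for the blank.
The known cells in row 5 total 96, leaving 102 − 96 = 6 for the blank.
The known cells in row 6 total 85, leaving 102 − 85 = 17 for the blank.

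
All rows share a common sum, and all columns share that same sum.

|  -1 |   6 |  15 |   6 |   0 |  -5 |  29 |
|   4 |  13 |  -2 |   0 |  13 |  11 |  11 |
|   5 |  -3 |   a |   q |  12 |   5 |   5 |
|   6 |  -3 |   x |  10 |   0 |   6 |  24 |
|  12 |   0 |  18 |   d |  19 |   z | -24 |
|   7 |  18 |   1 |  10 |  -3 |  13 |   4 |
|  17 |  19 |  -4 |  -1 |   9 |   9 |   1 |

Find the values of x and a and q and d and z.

x = 7, a = 15, q = 11, d = 14, z = 11

Rows 1 and 2 both sum to 50, so that's the common total.
Column 6 has -5 + 11 + 5 + 6 + 13 + 9 = 39; the blank must be 50 − 39 = 11.
Row 5 has 12 + 0 + 18 + 19 + 11 − 24 = 36; the blank must be 50 − 36 = 14.
Column 4 has 6 + 0 + 10 + 14 + 10 − 1 = 39; the blank must be 50 − 39 = 11.
Row 3 has 5 − 3 + 11 + 12 + 5 + 5 = 35; the blank must be 50 − 35 = 15.
Row 4 has 6 − 3 + 10 + 0 + 6 + 24 = 43; the blank must be 50 − 43 = 7.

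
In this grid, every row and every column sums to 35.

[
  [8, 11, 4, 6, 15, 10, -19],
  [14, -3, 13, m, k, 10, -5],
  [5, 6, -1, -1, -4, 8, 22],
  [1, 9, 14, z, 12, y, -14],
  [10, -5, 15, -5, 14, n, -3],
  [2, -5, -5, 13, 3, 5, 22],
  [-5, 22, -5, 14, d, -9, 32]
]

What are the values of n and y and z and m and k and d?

Row 7 has -5 + 22 − 5 + 14 − 9 + 32 = 49; the blank must be 35 − 49 = -14.
Column 5 has 15 − 4 + 12 + 14 + 3 − 14 = 26; the blank must be 35 − 26 = 9.
Row 5 has 10 − 5 + 15 − 5 + 14 − 3 = 26; the blank must be 35 − 26 = 9.
Row 2 has 14 − 3 + 13 + 9 + 10 − 5 = 38; the blank must be 35 − 38 = -3.
Column 4 has 6 − 3 − 1 − 5 + 13 + 14 = 24; the blank must be 35 − 24 = 11.
Row 4 has 1 + 9 + 14 + 11 + 12 − 14 = 33; the blank must be 35 − 33 = 2.

n = 9, y = 2, z = 11, m = -3, k = 9, d = -14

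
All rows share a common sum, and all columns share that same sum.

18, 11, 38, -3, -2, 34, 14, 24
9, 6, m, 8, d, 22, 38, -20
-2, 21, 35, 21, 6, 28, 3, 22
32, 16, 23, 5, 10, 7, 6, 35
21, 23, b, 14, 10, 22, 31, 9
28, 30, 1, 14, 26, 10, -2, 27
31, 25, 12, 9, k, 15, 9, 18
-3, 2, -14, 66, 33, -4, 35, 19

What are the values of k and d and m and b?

k = 15, d = 36, m = 35, b = 4

Rows 1 and 3 both sum to 134, so that's the common total.
The known cells in row 5 total 130, leaving 134 − 130 = 4 for the blank.
The known cells in column 3 total 99, leaving 134 − 99 = 35 for the blank.
The known cells in row 7 total 119, leaving 134 − 119 = 15 for the blank.
The known cells in row 2 total 98, leaving 134 − 98 = 36 for the blank.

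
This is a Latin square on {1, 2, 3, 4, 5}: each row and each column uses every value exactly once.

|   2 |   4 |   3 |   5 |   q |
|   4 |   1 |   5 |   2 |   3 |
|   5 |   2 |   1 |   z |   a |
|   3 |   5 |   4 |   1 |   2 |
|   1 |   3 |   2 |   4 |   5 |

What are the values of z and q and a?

z = 3, q = 1, a = 4

At (row 3, col 4): column 4 already has {1, 2, 4, 5}, so the value is 3.
Cell (3,5): row 3 already has {1, 2, 3, 5} → 4.
At (row 1, col 5): row 1 already has {2, 3, 4, 5}, so the value is 1.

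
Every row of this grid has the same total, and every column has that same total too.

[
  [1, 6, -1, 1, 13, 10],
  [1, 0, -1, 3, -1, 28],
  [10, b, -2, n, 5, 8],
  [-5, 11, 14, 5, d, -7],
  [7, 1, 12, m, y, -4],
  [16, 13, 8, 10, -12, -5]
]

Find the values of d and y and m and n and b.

d = 12, y = 13, m = 1, n = 10, b = -1

Rows 1 and 2 both sum to 30, so that's the common total.
Column 2: 6 + 0 + 11 + 1 + 13 = 31, so its missing entry is 30 − 31 = -1.
Row 4: -5 + 11 + 14 + 5 − 7 = 18, so its missing entry is 30 − 18 = 12.
Column 5: 13 − 1 + 5 + 12 − 12 = 17, so its missing entry is 30 − 17 = 13.
Row 5: 7 + 1 + 12 + 13 − 4 = 29, so its missing entry is 30 − 29 = 1.
Row 3: 10 − 1 − 2 + 5 + 8 = 20, so its missing entry is 30 − 20 = 10.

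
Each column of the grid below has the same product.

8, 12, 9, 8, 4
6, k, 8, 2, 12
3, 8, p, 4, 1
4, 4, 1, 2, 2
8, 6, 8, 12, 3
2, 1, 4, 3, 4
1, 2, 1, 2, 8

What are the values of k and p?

k = 2, p = 4

Columns 1 and 4 each multiply to 9216, so every column has product 9216.
Column 2: 12×8×4×6×1×2 = 4608, so the missing entry is 9216 ÷ 4608 = 2.
Column 3: 9×8×1×8×4×1 = 2304, so the missing entry is 9216 ÷ 2304 = 4.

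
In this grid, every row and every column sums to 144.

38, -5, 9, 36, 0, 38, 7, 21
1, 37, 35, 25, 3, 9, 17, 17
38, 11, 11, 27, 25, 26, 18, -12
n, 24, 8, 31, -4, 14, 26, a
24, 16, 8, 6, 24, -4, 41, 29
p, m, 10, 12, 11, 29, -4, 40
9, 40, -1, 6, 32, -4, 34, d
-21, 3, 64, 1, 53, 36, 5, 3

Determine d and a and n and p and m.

Column 2 has -5 + 37 + 11 + 24 + 16 + 40 + 3 = 126; the blank must be 144 − 126 = 18.
Row 7 has 9 + 40 − 1 + 6 + 32 − 4 + 34 = 116; the blank must be 144 − 116 = 28.
Column 8 has 21 + 17 − 12 + 29 + 40 + 28 + 3 = 126; the blank must be 144 − 126 = 18.
Row 4 has 24 + 8 + 31 − 4 + 14 + 26 + 18 = 117; the blank must be 144 − 117 = 27.
Row 6 has 18 + 10 + 12 + 11 + 29 − 4 + 40 = 116; the blank must be 144 − 116 = 28.

d = 28, a = 18, n = 27, p = 28, m = 18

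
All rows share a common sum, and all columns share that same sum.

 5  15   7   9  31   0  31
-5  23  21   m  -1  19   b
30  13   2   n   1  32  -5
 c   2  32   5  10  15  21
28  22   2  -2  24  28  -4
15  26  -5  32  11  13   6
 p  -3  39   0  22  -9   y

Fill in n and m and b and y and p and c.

Rows 1 and 5 both sum to 98, so that's the common total.
Row 4 has 2 + 32 + 5 + 10 + 15 + 21 = 85; the blank must be 98 − 85 = 13.
Row 3 has 30 + 13 + 2 + 1 + 32 − 5 = 73; the blank must be 98 − 73 = 25.
Column 1 has 5 − 5 + 30 + 13 + 28 + 15 = 86; the blank must be 98 − 86 = 12.
Row 7 has 12 − 3 + 39 + 0 + 22 − 9 = 61; the blank must be 98 − 61 = 37.
Column 7 has 31 − 5 + 21 − 4 + 6 + 37 = 86; the blank must be 98 − 86 = 12.
Row 2 has -5 + 23 + 21 − 1 + 19 + 12 = 69; the blank must be 98 − 69 = 29.

n = 25, m = 29, b = 12, y = 37, p = 12, c = 13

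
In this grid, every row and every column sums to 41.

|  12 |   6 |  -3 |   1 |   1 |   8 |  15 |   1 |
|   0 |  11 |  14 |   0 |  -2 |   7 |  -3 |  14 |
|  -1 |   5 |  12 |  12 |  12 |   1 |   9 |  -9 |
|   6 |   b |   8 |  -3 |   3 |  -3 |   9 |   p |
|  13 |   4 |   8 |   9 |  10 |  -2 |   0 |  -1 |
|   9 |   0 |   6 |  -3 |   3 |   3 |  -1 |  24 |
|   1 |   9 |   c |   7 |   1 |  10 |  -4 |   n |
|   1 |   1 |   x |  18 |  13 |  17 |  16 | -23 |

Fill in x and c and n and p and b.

The known cells in column 2 total 36, leaving 41 − 36 = 5 for the blank.
The known cells in row 4 total 25, leaving 41 − 25 = 16 for the blank.
The known cells in column 8 total 22, leaving 41 − 22 = 19 for the blank.
The known cells in row 7 total 43, leaving 41 − 43 = -2 for the blank.
The known cells in row 8 total 43, leaving 41 − 43 = -2 for the blank.

x = -2, c = -2, n = 19, p = 16, b = 5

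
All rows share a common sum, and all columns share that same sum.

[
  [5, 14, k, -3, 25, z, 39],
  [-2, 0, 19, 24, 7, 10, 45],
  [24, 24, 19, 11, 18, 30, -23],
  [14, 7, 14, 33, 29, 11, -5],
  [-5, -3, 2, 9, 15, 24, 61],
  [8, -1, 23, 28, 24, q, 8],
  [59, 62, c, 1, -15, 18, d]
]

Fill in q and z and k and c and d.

q = 13, z = -3, k = 26, c = 0, d = -22

Rows 2 and 3 both sum to 103, so that's the common total.
The known cells in row 6 total 90, leaving 103 − 90 = 13 for the blank.
The known cells in column 6 total 106, leaving 103 − 106 = -3 for the blank.
The known cells in row 1 total 77, leaving 103 − 77 = 26 for the blank.
The known cells in column 3 total 103, leaving 103 − 103 = 0 for the blank.
The known cells in row 7 total 125, leaving 103 − 125 = -22 for the blank.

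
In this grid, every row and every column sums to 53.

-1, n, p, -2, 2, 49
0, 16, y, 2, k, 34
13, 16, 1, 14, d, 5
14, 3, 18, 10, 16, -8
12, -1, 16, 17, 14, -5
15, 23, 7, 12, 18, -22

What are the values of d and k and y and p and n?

d = 4, k = -1, y = 2, p = 9, n = -4

Column 2 has 16 + 16 + 3 − 1 + 23 = 57; the blank must be 53 − 57 = -4.
Row 3 has 13 + 16 + 1 + 14 + 5 = 49; the blank must be 53 − 49 = 4.
Column 5 has 2 + 4 + 16 + 14 + 18 = 54; the blank must be 53 − 54 = -1.
Row 2 has 0 + 16 + 2 − 1 + 34 = 51; the blank must be 53 − 51 = 2.
Row 1 has -1 − 4 − 2 + 2 + 49 = 44; the blank must be 53 − 44 = 9.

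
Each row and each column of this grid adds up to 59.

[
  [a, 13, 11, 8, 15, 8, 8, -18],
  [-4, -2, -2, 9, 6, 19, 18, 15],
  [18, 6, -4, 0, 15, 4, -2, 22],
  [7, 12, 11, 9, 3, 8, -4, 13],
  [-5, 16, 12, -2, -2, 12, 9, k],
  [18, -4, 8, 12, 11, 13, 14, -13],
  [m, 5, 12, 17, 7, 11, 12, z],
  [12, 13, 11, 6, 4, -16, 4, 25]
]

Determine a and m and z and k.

Row 5: -5 + 16 + 12 − 2 − 2 + 12 + 9 = 40, so its missing entry is 59 − 40 = 19.
Column 8: -18 + 15 + 22 + 13 + 19 − 13 + 25 = 63, so its missing entry is 59 − 63 = -4.
Row 7: 5 + 12 + 17 + 7 + 11 + 12 − 4 = 60, so its missing entry is 59 − 60 = -1.
Row 1: 13 + 11 + 8 + 15 + 8 + 8 − 18 = 45, so its missing entry is 59 − 45 = 14.

a = 14, m = -1, z = -4, k = 19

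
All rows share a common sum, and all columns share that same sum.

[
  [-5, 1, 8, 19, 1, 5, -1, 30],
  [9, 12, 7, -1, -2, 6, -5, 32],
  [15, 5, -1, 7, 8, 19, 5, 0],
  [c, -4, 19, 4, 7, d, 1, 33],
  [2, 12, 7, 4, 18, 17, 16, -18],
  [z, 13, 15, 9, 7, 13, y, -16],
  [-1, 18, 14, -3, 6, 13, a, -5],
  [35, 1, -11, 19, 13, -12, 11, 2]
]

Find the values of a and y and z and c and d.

Rows 1 and 2 both sum to 58, so that's the common total.
Row 7: -1 + 18 + 14 − 3 + 6 + 13 − 5 = 42, so its missing entry is 58 − 42 = 16.
Column 7: -1 − 5 + 5 + 1 + 16 + 16 + 11 = 43, so its missing entry is 58 − 43 = 15.
Row 6: 13 + 15 + 9 + 7 + 13 + 15 − 16 = 56, so its missing entry is 58 − 56 = 2.
Column 1: -5 + 9 + 15 + 2 + 2 − 1 + 35 = 57, so its missing entry is 58 − 57 = 1.
Row 4: 1 − 4 + 19 + 4 + 7 + 1 + 33 = 61, so its missing entry is 58 − 61 = -3.

a = 16, y = 15, z = 2, c = 1, d = -3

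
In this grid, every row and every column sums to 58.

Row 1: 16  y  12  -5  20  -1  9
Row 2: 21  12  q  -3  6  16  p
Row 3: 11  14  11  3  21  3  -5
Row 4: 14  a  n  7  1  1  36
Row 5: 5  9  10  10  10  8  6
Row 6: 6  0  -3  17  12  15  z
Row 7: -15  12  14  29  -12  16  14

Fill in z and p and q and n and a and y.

z = 11, p = -13, q = 19, n = -5, a = 4, y = 7

Row 1 has 16 + 12 − 5 + 20 − 1 + 9 = 51; the blank must be 58 − 51 = 7.
Column 2 has 7 + 12 + 14 + 9 + 0 + 12 = 54; the blank must be 58 − 54 = 4.
Row 6 has 6 + 0 − 3 + 17 + 12 + 15 = 47; the blank must be 58 − 47 = 11.
Column 7 has 9 − 5 + 36 + 6 + 11 + 14 = 71; the blank must be 58 − 71 = -13.
Row 2 has 21 + 12 − 3 + 6 + 16 − 13 = 39; the blank must be 58 − 39 = 19.
Row 4 has 14 + 4 + 7 + 1 + 1 + 36 = 63; the blank must be 58 − 63 = -5.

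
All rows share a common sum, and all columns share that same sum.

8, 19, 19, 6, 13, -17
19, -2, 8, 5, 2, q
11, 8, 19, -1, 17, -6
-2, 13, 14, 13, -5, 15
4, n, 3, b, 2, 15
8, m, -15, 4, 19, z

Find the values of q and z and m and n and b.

q = 16, z = 25, m = 7, n = 3, b = 21

Rows 1 and 3 both sum to 48, so that's the common total.
Column 4 has 6 + 5 − 1 + 13 + 4 = 27; the blank must be 48 − 27 = 21.
Row 2 has 19 − 2 + 8 + 5 + 2 = 32; the blank must be 48 − 32 = 16.
Column 6 has -17 + 16 − 6 + 15 + 15 = 23; the blank must be 48 − 23 = 25.
Row 6 has 8 − 15 + 4 + 19 + 25 = 41; the blank must be 48 − 41 = 7.
Row 5 has 4 + 3 + 21 + 2 + 15 = 45; the blank must be 48 − 45 = 3.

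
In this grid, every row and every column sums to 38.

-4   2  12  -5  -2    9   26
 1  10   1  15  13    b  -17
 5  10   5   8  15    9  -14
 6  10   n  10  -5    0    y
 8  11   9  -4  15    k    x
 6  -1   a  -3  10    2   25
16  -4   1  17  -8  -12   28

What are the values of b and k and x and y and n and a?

The known cells in row 2 total 23, leaving 38 − 23 = 15 for the blank.
The known cells in column 6 total 23, leaving 38 − 23 = 15 for the blank.
The known cells in row 5 total 54, leaving 38 − 54 = -16 for the blank.
The known cells in column 7 total 32, leaving 38 − 32 = 6 for the blank.
The known cells in row 4 total 27, leaving 38 − 27 = 11 for the blank.
The known cells in row 6 total 39, leaving 38 − 39 = -1 for the blank.

b = 15, k = 15, x = -16, y = 6, n = 11, a = -1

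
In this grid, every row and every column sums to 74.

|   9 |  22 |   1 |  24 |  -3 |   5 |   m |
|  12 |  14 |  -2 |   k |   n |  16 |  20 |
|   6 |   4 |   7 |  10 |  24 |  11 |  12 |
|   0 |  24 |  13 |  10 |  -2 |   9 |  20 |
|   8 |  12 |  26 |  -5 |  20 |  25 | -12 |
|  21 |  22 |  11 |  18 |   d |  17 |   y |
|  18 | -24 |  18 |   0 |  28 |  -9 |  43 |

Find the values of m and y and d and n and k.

Row 1 has 9 + 22 + 1 + 24 − 3 + 5 = 58; the blank must be 74 − 58 = 16.
Column 7 has 16 + 20 + 12 + 20 − 12 + 43 = 99; the blank must be 74 − 99 = -25.
Row 6 has 21 + 22 + 11 + 18 + 17 − 25 = 64; the blank must be 74 − 64 = 10.
Column 5 has -3 + 24 − 2 + 20 + 10 + 28 = 77; the blank must be 74 − 77 = -3.
Row 2 has 12 + 14 − 2 − 3 + 16 + 20 = 57; the blank must be 74 − 57 = 17.

m = 16, y = -25, d = 10, n = -3, k = 17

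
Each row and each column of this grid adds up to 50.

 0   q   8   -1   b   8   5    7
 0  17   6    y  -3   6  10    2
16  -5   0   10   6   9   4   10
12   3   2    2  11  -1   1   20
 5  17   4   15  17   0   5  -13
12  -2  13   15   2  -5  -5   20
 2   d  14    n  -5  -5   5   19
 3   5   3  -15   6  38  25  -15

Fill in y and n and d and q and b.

y = 12, n = 12, d = 8, q = 7, b = 16

The known cells in column 5 total 34, leaving 50 − 34 = 16 for the blank.
The known cells in row 1 total 43, leaving 50 − 43 = 7 for the blank.
The known cells in column 2 total 42, leaving 50 − 42 = 8 for the blank.
The known cells in row 7 total 38, leaving 50 − 38 = 12 for the blank.
The known cells in row 2 total 38, leaving 50 − 38 = 12 for the blank.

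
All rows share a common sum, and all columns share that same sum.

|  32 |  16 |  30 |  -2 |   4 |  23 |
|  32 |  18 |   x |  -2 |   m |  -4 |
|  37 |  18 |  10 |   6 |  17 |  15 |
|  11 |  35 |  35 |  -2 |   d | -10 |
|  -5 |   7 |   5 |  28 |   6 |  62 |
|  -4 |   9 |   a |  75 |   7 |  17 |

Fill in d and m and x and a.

d = 34, m = 35, x = 24, a = -1

Rows 1 and 3 both sum to 103, so that's the common total.
The known cells in row 4 total 69, leaving 103 − 69 = 34 for the blank.
The known cells in column 5 total 68, leaving 103 − 68 = 35 for the blank.
The known cells in row 2 total 79, leaving 103 − 79 = 24 for the blank.
The known cells in row 6 total 104, leaving 103 − 104 = -1 for the blank.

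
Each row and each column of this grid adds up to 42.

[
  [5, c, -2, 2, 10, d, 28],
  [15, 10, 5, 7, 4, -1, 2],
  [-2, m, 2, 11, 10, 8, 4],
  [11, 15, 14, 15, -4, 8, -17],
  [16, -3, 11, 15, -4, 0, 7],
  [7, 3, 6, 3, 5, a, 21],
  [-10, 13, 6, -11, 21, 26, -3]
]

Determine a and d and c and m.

Row 6 has 7 + 3 + 6 + 3 + 5 + 21 = 45; the blank must be 42 − 45 = -3.
Row 3 has -2 + 2 + 11 + 10 + 8 + 4 = 33; the blank must be 42 − 33 = 9.
Column 2 has 10 + 9 + 15 − 3 + 3 + 13 = 47; the blank must be 42 − 47 = -5.
Row 1 has 5 − 5 − 2 + 2 + 10 + 28 = 38; the blank must be 42 − 38 = 4.

a = -3, d = 4, c = -5, m = 9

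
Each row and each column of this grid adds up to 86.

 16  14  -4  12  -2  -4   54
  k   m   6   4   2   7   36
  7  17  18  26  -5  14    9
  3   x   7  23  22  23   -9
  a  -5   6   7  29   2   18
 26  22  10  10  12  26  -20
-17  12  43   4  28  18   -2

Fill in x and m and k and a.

The known cells in row 4 total 69, leaving 86 − 69 = 17 for the blank.
The known cells in column 2 total 77, leaving 86 − 77 = 9 for the blank.
The known cells in row 2 total 64, leaving 86 − 64 = 22 for the blank.
The known cells in row 5 total 57, leaving 86 − 57 = 29 for the blank.

x = 17, m = 9, k = 22, a = 29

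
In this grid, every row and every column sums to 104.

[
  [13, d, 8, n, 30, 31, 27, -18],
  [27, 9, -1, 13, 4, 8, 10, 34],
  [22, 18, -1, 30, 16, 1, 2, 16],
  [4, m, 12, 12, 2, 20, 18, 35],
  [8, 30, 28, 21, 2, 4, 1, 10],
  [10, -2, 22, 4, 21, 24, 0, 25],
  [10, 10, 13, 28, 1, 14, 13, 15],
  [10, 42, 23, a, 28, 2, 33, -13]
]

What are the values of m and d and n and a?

m = 1, d = -4, n = 17, a = -21

The known cells in row 4 total 103, leaving 104 − 103 = 1 for the blank.
The known cells in row 8 total 125, leaving 104 − 125 = -21 for the blank.
The known cells in column 4 total 87, leaving 104 − 87 = 17 for the blank.
The known cells in row 1 total 108, leaving 104 − 108 = -4 for the blank.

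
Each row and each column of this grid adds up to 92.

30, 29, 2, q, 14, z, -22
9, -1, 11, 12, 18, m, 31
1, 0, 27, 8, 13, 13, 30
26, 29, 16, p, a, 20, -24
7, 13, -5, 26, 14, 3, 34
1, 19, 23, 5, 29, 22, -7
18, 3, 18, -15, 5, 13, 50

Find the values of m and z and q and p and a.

m = 12, z = 9, q = 30, p = 26, a = -1

The known cells in column 5 total 93, leaving 92 − 93 = -1 for the blank.
The known cells in row 2 total 80, leaving 92 − 80 = 12 for the blank.
The known cells in row 4 total 66, leaving 92 − 66 = 26 for the blank.
The known cells in column 4 total 62, leaving 92 − 62 = 30 for the blank.
The known cells in row 1 total 83, leaving 92 − 83 = 9 for the blank.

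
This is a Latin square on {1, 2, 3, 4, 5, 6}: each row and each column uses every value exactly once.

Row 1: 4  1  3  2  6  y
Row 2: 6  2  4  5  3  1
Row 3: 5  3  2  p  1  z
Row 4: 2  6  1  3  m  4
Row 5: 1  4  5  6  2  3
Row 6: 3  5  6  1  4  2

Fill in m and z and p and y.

Cell (3,4): column 4 already has {1, 2, 3, 5, 6} → 4.
Cell (3,6): row 3 already has {1, 2, 3, 4, 5} → 6.
For row 4, column 5: row 4 already has {1, 2, 3, 4, 6}; that leaves 5.
At (row 1, col 6): row 1 already has {1, 2, 3, 4, 6}, so the value is 5.

m = 5, z = 6, p = 4, y = 5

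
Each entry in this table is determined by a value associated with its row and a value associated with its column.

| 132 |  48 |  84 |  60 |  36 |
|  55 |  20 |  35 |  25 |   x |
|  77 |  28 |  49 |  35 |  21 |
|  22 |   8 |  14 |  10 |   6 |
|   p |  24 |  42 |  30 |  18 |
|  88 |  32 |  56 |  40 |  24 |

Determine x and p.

Each row is a constant multiple of every other row — this is a multiplication table with the headers hidden.
Row 2 is 20/48 = 5/12 times row 1, so its entry in column 5 is 36 × 5/12 = 15.
Row 5 is 24/48 = 1/2 times row 1, so its entry in column 1 is 132 × 1/2 = 66.

x = 15, p = 66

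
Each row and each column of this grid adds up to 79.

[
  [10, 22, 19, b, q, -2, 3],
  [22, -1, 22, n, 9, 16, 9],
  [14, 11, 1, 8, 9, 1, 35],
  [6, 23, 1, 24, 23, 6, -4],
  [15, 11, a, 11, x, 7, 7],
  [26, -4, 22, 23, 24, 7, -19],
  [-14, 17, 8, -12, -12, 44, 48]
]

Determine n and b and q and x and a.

Column 3 has 19 + 22 + 1 + 1 + 22 + 8 = 73; the blank must be 79 − 73 = 6.
Row 5 has 15 + 11 + 6 + 11 + 7 + 7 = 57; the blank must be 79 − 57 = 22.
Column 5 has 9 + 9 + 23 + 22 + 24 − 12 = 75; the blank must be 79 − 75 = 4.
Row 1 has 10 + 22 + 19 + 4 − 2 + 3 = 56; the blank must be 79 − 56 = 23.
Row 2 has 22 − 1 + 22 + 9 + 16 + 9 = 77; the blank must be 79 − 77 = 2.

n = 2, b = 23, q = 4, x = 22, a = 6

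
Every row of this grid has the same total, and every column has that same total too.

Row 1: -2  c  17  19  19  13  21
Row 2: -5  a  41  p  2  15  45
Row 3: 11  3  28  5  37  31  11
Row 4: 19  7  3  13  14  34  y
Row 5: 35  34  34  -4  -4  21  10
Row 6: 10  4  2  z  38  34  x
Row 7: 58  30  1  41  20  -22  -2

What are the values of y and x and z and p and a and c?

y = 36, x = 5, z = 33, p = 19, a = 9, c = 39

Rows 3 and 5 both sum to 126, so that's the common total.
The known cells in row 1 total 87, leaving 126 − 87 = 39 for the blank.
The known cells in column 2 total 117, leaving 126 − 117 = 9 for the blank.
The known cells in row 4 total 90, leaving 126 − 90 = 36 for the blank.
The known cells in column 7 total 121, leaving 126 − 121 = 5 for the blank.
The known cells in row 6 total 93, leaving 126 − 93 = 33 for the blank.
The known cells in row 2 total 107, leaving 126 − 107 = 19 for the blank.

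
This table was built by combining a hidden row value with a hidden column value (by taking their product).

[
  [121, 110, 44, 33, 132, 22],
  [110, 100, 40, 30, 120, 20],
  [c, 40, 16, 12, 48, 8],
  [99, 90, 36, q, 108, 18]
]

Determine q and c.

Each row is a constant multiple of every other row — this is a multiplication table with the headers hidden.
Row 4 is 108/132 = 9/11 times row 1, so its entry in column 4 is 33 × 9/11 = 27.
Row 3 is 48/132 = 4/11 times row 1, so its entry in column 1 is 121 × 4/11 = 44.

q = 27, c = 44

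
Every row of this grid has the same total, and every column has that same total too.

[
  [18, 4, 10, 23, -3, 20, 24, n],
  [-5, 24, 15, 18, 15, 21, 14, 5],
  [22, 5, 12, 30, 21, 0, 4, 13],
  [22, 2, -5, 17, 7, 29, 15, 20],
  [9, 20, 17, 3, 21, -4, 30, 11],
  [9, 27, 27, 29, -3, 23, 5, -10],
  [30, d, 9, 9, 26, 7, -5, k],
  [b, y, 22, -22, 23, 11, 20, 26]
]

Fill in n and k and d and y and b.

Rows 2 and 3 both sum to 107, so that's the common total.
The known cells in row 1 total 96, leaving 107 − 96 = 11 for the blank.
The known cells in column 1 total 105, leaving 107 − 105 = 2 for the blank.
The known cells in row 8 total 82, leaving 107 − 82 = 25 for the blank.
The known cells in column 2 total 107, leaving 107 − 107 = 0 for the blank.
The known cells in row 7 total 76, leaving 107 − 76 = 31 for the blank.

n = 11, k = 31, d = 0, y = 25, b = 2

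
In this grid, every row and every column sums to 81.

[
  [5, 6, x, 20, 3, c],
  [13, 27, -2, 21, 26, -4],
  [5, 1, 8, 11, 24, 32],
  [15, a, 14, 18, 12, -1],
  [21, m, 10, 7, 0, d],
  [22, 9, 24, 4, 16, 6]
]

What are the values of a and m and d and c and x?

a = 23, m = 15, d = 28, c = 20, x = 27

Row 4 has 15 + 14 + 18 + 12 − 1 = 58; the blank must be 81 − 58 = 23.
Column 3 has -2 + 8 + 14 + 10 + 24 = 54; the blank must be 81 − 54 = 27.
Row 1 has 5 + 6 + 27 + 20 + 3 = 61; the blank must be 81 − 61 = 20.
Column 6 has 20 − 4 + 32 − 1 + 6 = 53; the blank must be 81 − 53 = 28.
Row 5 has 21 + 10 + 7 + 0 + 28 = 66; the blank must be 81 − 66 = 15.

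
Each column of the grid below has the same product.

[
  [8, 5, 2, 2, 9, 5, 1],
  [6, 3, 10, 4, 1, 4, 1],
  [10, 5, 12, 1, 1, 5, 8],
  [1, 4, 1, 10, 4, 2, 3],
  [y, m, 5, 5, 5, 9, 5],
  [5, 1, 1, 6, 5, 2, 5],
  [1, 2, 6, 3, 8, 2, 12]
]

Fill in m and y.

Columns 6 and 7 each multiply to 7200, so every column has product 7200.
Column 2: 5×3×5×4×1×2 = 600, so the missing entry is 7200 ÷ 600 = 12.
Column 1: 8×6×10×1×5×1 = 2400, so the missing entry is 7200 ÷ 2400 = 3.

m = 12, y = 3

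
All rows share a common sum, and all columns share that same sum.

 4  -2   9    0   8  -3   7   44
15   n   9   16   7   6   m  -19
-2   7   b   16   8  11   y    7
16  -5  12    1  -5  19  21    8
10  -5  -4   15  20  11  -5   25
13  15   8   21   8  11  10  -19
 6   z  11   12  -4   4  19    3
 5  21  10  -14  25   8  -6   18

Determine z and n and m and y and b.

Rows 1 and 4 both sum to 67, so that's the common total.
The known cells in row 7 total 51, leaving 67 − 51 = 16 for the blank.
The known cells in column 2 total 47, leaving 67 − 47 = 20 for the blank.
The known cells in column 3 total 55, leaving 67 − 55 = 12 for the blank.
The known cells in row 3 total 59, leaving 67 − 59 = 8 for the blank.
The known cells in row 2 total 54, leaving 67 − 54 = 13 for the blank.

z = 16, n = 20, m = 13, y = 8, b = 12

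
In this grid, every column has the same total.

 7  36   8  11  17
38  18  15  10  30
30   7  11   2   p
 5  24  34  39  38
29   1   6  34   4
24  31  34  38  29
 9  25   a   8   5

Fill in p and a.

p = 19, a = 34

The complete columns each total 142.
Column 5 is missing 142 − 123 = 19 (since 17 + 30 + 38 + 4 + 29 + 5 = 123).
Column 3 is missing 142 − 108 = 34 (since 8 + 15 + 11 + 34 + 6 + 34 = 108).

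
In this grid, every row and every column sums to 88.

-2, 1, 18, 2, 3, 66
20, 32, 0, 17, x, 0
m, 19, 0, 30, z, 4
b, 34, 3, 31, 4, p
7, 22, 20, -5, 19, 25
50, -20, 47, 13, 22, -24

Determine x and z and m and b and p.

x = 19, z = 21, m = 14, b = -1, p = 17

Row 2 has 20 + 32 + 0 + 17 + 0 = 69; the blank must be 88 − 69 = 19.
Column 5 has 3 + 19 + 4 + 19 + 22 = 67; the blank must be 88 − 67 = 21.
Row 3 has 19 + 0 + 30 + 21 + 4 = 74; the blank must be 88 − 74 = 14.
Column 1 has -2 + 20 + 14 + 7 + 50 = 89; the blank must be 88 − 89 = -1.
Row 4 has -1 + 34 + 3 + 31 + 4 = 71; the blank must be 88 − 71 = 17.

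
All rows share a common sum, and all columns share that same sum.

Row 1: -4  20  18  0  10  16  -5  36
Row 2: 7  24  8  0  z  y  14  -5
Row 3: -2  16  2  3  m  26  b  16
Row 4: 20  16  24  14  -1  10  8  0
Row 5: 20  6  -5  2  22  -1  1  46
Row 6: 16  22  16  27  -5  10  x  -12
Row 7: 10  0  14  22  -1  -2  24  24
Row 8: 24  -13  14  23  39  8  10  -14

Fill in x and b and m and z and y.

Rows 1 and 4 both sum to 91, so that's the common total.
Column 6 has 16 + 26 + 10 − 1 + 10 − 2 + 8 = 67; the blank must be 91 − 67 = 24.
Row 2 has 7 + 24 + 8 + 0 + 24 + 14 − 5 = 72; the blank must be 91 − 72 = 19.
Column 5 has 10 + 19 − 1 + 22 − 5 − 1 + 39 = 83; the blank must be 91 − 83 = 8.
Row 3 has -2 + 16 + 2 + 3 + 8 + 26 + 16 = 69; the blank must be 91 − 69 = 22.
Row 6 has 16 + 22 + 16 + 27 − 5 + 10 − 12 = 74; the blank must be 91 − 74 = 17.

x = 17, b = 22, m = 8, z = 19, y = 24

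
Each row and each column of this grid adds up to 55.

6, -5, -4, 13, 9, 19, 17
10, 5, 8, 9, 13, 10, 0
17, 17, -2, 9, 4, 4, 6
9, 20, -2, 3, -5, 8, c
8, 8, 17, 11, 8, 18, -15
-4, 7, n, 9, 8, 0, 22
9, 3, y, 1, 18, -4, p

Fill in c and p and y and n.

Row 6: -4 + 7 + 9 + 8 + 0 + 22 = 42, so its missing entry is 55 − 42 = 13.
Column 3: -4 + 8 − 2 − 2 + 17 + 13 = 30, so its missing entry is 55 − 30 = 25.
Row 7: 9 + 3 + 25 + 1 + 18 − 4 = 52, so its missing entry is 55 − 52 = 3.
Row 4: 9 + 20 − 2 + 3 − 5 + 8 = 33, so its missing entry is 55 − 33 = 22.

c = 22, p = 3, y = 25, n = 13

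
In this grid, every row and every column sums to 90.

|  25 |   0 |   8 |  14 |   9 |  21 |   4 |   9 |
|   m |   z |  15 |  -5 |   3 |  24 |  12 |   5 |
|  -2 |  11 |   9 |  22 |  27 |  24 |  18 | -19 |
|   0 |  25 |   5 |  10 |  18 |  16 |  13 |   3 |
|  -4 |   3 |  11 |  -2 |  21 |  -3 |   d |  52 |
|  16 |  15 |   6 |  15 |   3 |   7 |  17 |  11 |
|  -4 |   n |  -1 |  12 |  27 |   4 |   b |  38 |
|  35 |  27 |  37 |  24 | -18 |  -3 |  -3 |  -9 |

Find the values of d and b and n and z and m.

d = 12, b = 17, n = -3, z = 12, m = 24

The known cells in row 5 total 78, leaving 90 − 78 = 12 for the blank.
The known cells in column 1 total 66, leaving 90 − 66 = 24 for the blank.
The known cells in row 2 total 78, leaving 90 − 78 = 12 for the blank.
The known cells in column 2 total 93, leaving 90 − 93 = -3 for the blank.
The known cells in row 7 total 73, leaving 90 − 73 = 17 for the blank.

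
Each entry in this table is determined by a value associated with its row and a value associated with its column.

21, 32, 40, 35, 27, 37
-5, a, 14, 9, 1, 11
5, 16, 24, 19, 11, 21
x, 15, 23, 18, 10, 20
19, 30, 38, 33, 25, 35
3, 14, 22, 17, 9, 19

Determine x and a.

x = 4, a = 6

The difference between any two rows is the same in every column — this is an addition table with the headers hidden.
Row 4 minus row 1 is 18 − 35 = -17, so its entry in column 1 is 21 + (-17) = 4.
Row 2 minus row 1 is 9 − 35 = -26, so its entry in column 2 is 32 + (-26) = 6.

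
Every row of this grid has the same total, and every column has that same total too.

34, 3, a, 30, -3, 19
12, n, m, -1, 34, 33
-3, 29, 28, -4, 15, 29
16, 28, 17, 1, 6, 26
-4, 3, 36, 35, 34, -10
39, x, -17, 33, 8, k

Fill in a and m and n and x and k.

Rows 3 and 4 both sum to 94, so that's the common total.
Column 6: 19 + 33 + 29 + 26 − 10 = 97, so its missing entry is 94 − 97 = -3.
Row 6: 39 − 17 + 33 + 8 − 3 = 60, so its missing entry is 94 − 60 = 34.
Column 2: 3 + 29 + 28 + 3 + 34 = 97, so its missing entry is 94 − 97 = -3.
Row 2: 12 − 3 − 1 + 34 + 33 = 75, so its missing entry is 94 − 75 = 19.
Row 1: 34 + 3 + 30 − 3 + 19 = 83, so its missing entry is 94 − 83 = 11.

a = 11, m = 19, n = -3, x = 34, k = -3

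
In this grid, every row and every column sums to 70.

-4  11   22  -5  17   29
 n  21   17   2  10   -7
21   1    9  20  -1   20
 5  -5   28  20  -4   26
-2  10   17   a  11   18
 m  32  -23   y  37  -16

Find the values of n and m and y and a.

Row 2: 21 + 17 + 2 + 10 − 7 = 43, so its missing entry is 70 − 43 = 27.
Column 1: -4 + 27 + 21 + 5 − 2 = 47, so its missing entry is 70 − 47 = 23.
Row 6: 23 + 32 − 23 + 37 − 16 = 53, so its missing entry is 70 − 53 = 17.
Row 5: -2 + 10 + 17 + 11 + 18 = 54, so its missing entry is 70 − 54 = 16.

n = 27, m = 23, y = 17, a = 16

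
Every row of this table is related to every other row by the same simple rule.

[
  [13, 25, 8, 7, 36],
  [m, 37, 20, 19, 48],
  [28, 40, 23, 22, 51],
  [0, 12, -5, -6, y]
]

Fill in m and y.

m = 25, y = 23

The difference between any two rows is the same in every column — this is an addition table with the headers hidden.
Row 2 minus row 1 is 37 − 25 = 12, so its entry in column 1 is 13 + 12 = 25.
Row 4 minus row 1 is 12 − 25 = -13, so its entry in column 5 is 36 + (-13) = 23.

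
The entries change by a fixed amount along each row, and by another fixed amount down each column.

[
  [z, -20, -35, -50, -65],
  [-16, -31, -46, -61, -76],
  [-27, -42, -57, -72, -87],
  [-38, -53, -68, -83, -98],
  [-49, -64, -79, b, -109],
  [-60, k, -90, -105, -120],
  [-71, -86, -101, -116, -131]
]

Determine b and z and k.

b = -94, z = -5, k = -75

Along each row the entries change by -15 per step; down each column they change by -11.
Row 5: from -49 at column 1, stepping by -15 to column 4 gives -94.
Row 1: from -20 at column 2, stepping by -15 to column 1 gives -5.
Row 6: from -60 at column 1, stepping by -15 to column 2 gives -75.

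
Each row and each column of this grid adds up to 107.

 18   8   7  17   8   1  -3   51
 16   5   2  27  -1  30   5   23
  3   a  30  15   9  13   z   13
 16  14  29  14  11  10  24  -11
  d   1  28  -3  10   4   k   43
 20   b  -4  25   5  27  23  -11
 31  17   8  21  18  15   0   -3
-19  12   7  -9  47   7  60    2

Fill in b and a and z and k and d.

Column 1: 18 + 16 + 3 + 16 + 20 + 31 − 19 = 85, so its missing entry is 107 − 85 = 22.
Row 5: 22 + 1 + 28 − 3 + 10 + 4 + 43 = 105, so its missing entry is 107 − 105 = 2.
Row 6: 20 − 4 + 25 + 5 + 27 + 23 − 11 = 85, so its missing entry is 107 − 85 = 22.
Column 2: 8 + 5 + 14 + 1 + 22 + 17 + 12 = 79, so its missing entry is 107 − 79 = 28.
Row 3: 3 + 28 + 30 + 15 + 9 + 13 + 13 = 111, so its missing entry is 107 − 111 = -4.

b = 22, a = 28, z = -4, k = 2, d = 22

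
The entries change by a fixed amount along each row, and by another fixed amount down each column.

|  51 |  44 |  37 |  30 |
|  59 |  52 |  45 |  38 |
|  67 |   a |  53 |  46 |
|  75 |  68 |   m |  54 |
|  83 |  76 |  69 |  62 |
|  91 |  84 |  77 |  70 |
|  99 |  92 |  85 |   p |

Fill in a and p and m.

Along each row the entries change by -7 per step; down each column they change by 8.
Row 3: from 67 at column 1, stepping by -7 to column 2 gives 60.
Row 7: from 99 at column 1, stepping by -7 to column 4 gives 78.
Row 4: from 75 at column 1, stepping by -7 to column 3 gives 61.

a = 60, p = 78, m = 61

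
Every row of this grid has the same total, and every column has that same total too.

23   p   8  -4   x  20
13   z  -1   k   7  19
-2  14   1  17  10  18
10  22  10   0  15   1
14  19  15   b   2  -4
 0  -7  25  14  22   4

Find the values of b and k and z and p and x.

Rows 3 and 4 both sum to 58, so that's the common total.
Column 5 has 7 + 10 + 15 + 2 + 22 = 56; the blank must be 58 − 56 = 2.
Row 1 has 23 + 8 − 4 + 2 + 20 = 49; the blank must be 58 − 49 = 9.
Row 5 has 14 + 19 + 15 + 2 − 4 = 46; the blank must be 58 − 46 = 12.
Column 2 has 9 + 14 + 22 + 19 − 7 = 57; the blank must be 58 − 57 = 1.
Row 2 has 13 + 1 − 1 + 7 + 19 = 39; the blank must be 58 − 39 = 19.

b = 12, k = 19, z = 1, p = 9, x = 2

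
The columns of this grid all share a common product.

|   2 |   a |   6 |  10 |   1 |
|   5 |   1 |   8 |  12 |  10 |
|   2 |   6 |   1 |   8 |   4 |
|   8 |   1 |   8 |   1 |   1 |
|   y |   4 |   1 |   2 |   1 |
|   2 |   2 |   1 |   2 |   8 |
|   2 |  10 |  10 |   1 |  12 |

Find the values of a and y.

Columns 3 and 4 each multiply to 3840, so every column has product 3840.
Column 2: 1×6×1×4×2×10 = 480, so the missing entry is 3840 ÷ 480 = 8.
Column 1: 2×5×2×8×2×2 = 640, so the missing entry is 3840 ÷ 640 = 6.

a = 8, y = 6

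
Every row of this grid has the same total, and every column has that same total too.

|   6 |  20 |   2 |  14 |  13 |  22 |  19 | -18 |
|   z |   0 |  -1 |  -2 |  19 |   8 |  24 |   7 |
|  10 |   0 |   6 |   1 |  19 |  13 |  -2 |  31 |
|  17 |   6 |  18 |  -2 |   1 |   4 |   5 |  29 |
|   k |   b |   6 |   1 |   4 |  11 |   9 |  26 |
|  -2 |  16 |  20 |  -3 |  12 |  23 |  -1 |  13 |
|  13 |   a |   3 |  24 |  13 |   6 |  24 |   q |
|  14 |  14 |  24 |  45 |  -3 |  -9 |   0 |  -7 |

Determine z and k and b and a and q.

Rows 1 and 3 both sum to 78, so that's the common total.
Column 8 has -18 + 7 + 31 + 29 + 26 + 13 − 7 = 81; the blank must be 78 − 81 = -3.
Row 7 has 13 + 3 + 24 + 13 + 6 + 24 − 3 = 80; the blank must be 78 − 80 = -2.
Row 2 has 0 − 1 − 2 + 19 + 8 + 24 + 7 = 55; the blank must be 78 − 55 = 23.
Column 1 has 6 + 23 + 10 + 17 − 2 + 13 + 14 = 81; the blank must be 78 − 81 = -3.
Row 5 has -3 + 6 + 1 + 4 + 11 + 9 + 26 = 54; the blank must be 78 − 54 = 24.

z = 23, k = -3, b = 24, a = -2, q = -3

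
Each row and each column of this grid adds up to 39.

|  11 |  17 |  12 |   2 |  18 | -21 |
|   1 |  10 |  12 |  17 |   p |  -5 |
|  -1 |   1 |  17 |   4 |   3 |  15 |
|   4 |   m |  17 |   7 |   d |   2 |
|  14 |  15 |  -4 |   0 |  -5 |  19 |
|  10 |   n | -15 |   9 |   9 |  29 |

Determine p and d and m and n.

Row 6 has 10 − 15 + 9 + 9 + 29 = 42; the blank must be 39 − 42 = -3.
Column 2 has 17 + 10 + 1 + 15 − 3 = 40; the blank must be 39 − 40 = -1.
Row 4 has 4 − 1 + 17 + 7 + 2 = 29; the blank must be 39 − 29 = 10.
Row 2 has 1 + 10 + 12 + 17 − 5 = 35; the blank must be 39 − 35 = 4.

p = 4, d = 10, m = -1, n = -3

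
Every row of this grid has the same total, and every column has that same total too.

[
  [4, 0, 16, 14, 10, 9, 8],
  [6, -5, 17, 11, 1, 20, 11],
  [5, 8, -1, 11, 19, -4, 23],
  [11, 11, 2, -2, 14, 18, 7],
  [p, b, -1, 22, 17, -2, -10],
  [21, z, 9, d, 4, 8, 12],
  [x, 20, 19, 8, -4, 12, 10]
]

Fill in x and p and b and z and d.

x = -4, p = 18, b = 17, z = 10, d = -3

Rows 1 and 2 both sum to 61, so that's the common total.
Row 7: 20 + 19 + 8 − 4 + 12 + 10 = 65, so its missing entry is 61 − 65 = -4.
Column 1: 4 + 6 + 5 + 11 + 21 − 4 = 43, so its missing entry is 61 − 43 = 18.
Column 4: 14 + 11 + 11 − 2 + 22 + 8 = 64, so its missing entry is 61 − 64 = -3.
Row 6: 21 + 9 − 3 + 4 + 8 + 12 = 51, so its missing entry is 61 − 51 = 10.
Row 5: 18 − 1 + 22 + 17 − 2 − 10 = 44, so its missing entry is 61 − 44 = 17.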